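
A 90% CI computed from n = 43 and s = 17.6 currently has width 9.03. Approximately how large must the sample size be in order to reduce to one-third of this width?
n ≈ 387

CI width ∝ 1/√n
To reduce width by factor 3, need √n to grow by 3 → need 3² = 9 times as many samples.

Current: n = 43, width = 9.03
New: n = 387, width ≈ 2.95

Width reduced by factor of 9.03/2.95 = 3.06.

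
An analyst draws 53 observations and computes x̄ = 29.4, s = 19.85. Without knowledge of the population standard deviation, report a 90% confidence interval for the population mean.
(24.83, 33.97)

t-interval (σ unknown):
df = n - 1 = 52
t* = 1.675 for 90% confidence

Margin of error = t* · s/√n = 1.675 · 19.85/√53 = 4.57

CI: (24.83, 33.97)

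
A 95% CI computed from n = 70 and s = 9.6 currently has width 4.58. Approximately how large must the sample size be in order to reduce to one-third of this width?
n ≈ 630

CI width ∝ 1/√n
To reduce width by factor 3, need √n to grow by 3 → need 3² = 9 times as many samples.

Current: n = 70, width = 4.58
New: n = 630, width ≈ 1.50

Width reduced by factor of 4.58/1.50 = 3.05.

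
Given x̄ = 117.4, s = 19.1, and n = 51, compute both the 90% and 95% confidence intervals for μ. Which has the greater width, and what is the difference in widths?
95% CI is wider by 1.78

df = 50
90% CI: t* = 1.676, (112.92, 121.88), width = 2 · t* · s/√n = 8.97
95% CI: t* = 2.009, (112.03, 122.77), width = 2 · t* · s/√n = 10.75

The 95% CI is wider by 10.75 - 8.97 = 1.78.
Higher confidence requires a wider interval.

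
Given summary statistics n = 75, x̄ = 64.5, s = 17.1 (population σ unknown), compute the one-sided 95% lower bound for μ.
μ ≥ 61.21

Lower bound (one-sided):
t* = 1.666 (one-sided for 95%)
Lower bound = x̄ - t* · s/√n = 64.5 - 1.666 · 17.1/√75 = 61.21

We are 95% confident that μ ≥ 61.21.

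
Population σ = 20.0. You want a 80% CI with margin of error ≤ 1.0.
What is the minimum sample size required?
n ≥ 658

For margin E ≤ 1.0:
n ≥ (z* · σ / E)²
n ≥ (1.282 · 20.0 / 1.0)²
n ≥ 657.41

Minimum n = 658 (rounding up)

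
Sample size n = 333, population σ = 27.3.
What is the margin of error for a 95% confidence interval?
Margin of error = 2.93

Margin of error = z* · σ/√n
= 1.960 · 27.3/√333
= 1.960 · 27.3/18.2483
= 2.93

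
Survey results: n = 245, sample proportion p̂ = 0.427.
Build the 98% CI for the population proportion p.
(0.353, 0.501)

Proportion CI:
SE = √(p̂(1-p̂)/n) = √(0.427 · 0.573 / 245) = 0.03160

z* = 2.326
Margin = z* · SE = 2.326 · 0.03160 = 0.0735

CI: 0.427 ± 0.0735 = (0.353, 0.501)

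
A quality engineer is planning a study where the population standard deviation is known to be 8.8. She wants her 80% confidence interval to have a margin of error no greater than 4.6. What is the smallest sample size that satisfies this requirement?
n ≥ 7

For margin E ≤ 4.6:
n ≥ (z* · σ / E)²
n ≥ (1.282 · 8.8 / 4.6)²
n ≥ 6.01

Minimum n = 7 (rounding up)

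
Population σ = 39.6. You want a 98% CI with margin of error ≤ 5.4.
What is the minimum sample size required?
n ≥ 291

For margin E ≤ 5.4:
n ≥ (z* · σ / E)²
n ≥ (2.326 · 39.6 / 5.4)²
n ≥ 290.95

Minimum n = 291 (rounding up)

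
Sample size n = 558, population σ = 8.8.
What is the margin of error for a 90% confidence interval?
Margin of error = 0.61

Margin of error = z* · σ/√n
= 1.645 · 8.8/√558
= 1.645 · 8.8/23.6220
= 0.61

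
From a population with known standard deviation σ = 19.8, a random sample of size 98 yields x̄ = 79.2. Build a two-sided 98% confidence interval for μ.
(74.55, 83.85)

z-interval (σ known):
z* = 2.326 for 98% confidence

Margin of error = z* · σ/√n = 2.326 · 19.8/√98 = 4.65

CI: (79.2 - 4.65, 79.2 + 4.65) = (74.55, 83.85)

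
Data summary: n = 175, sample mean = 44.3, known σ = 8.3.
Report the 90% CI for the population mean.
(43.27, 45.33)

z-interval (σ known):
z* = 1.645 for 90% confidence

Margin of error = z* · σ/√n = 1.645 · 8.3/√175 = 1.03

CI: (44.3 - 1.03, 44.3 + 1.03) = (43.27, 45.33)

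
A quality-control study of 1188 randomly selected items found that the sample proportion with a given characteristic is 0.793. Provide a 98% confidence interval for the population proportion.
(0.766, 0.820)

Proportion CI:
SE = √(p̂(1-p̂)/n) = √(0.793 · 0.207 / 1188) = 0.01175

z* = 2.326
Margin = z* · SE = 2.326 · 0.01175 = 0.0273

CI: 0.793 ± 0.0273 = (0.766, 0.820)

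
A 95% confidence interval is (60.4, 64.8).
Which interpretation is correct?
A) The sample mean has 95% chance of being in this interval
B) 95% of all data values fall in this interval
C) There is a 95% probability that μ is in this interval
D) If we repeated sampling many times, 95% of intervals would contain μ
D

A) Wrong — x̄ is observed and sits in the interval by construction.
B) Wrong — a CI is about the parameter μ, not individual data values.
C) Wrong — μ is fixed; the randomness lives in the interval, not in μ.
D) Correct — this is the frequentist long-run coverage interpretation.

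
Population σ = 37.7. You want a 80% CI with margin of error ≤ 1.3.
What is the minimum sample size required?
n ≥ 1383

For margin E ≤ 1.3:
n ≥ (z* · σ / E)²
n ≥ (1.282 · 37.7 / 1.3)²
n ≥ 1382.20

Minimum n = 1383 (rounding up)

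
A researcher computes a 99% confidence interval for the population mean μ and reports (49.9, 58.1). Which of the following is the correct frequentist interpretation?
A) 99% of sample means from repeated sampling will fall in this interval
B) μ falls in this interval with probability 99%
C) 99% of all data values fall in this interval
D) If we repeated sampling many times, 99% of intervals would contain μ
D

A) Wrong — coverage applies to intervals containing μ, not to future x̄ values.
B) Wrong — μ is fixed; the randomness lives in the interval, not in μ.
C) Wrong — a CI is about the parameter μ, not individual data values.
D) Correct — this is the frequentist long-run coverage interpretation.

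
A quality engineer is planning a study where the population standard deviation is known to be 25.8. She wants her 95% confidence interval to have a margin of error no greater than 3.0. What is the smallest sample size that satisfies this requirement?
n ≥ 285

For margin E ≤ 3.0:
n ≥ (z* · σ / E)²
n ≥ (1.960 · 25.8 / 3.0)²
n ≥ 284.12

Minimum n = 285 (rounding up)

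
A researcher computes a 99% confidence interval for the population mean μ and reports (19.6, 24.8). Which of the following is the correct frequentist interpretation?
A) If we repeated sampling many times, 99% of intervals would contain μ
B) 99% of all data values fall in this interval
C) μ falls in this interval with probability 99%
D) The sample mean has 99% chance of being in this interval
A

A) Correct — this is the frequentist long-run coverage interpretation.
B) Wrong — a CI is about the parameter μ, not individual data values.
C) Wrong — μ is fixed; the randomness lives in the interval, not in μ.
D) Wrong — x̄ is observed and sits in the interval by construction.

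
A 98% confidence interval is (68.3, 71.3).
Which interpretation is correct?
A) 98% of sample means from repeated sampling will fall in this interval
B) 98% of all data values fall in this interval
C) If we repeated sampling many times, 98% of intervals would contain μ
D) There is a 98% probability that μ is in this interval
C

A) Wrong — coverage applies to intervals containing μ, not to future x̄ values.
B) Wrong — a CI is about the parameter μ, not individual data values.
C) Correct — this is the frequentist long-run coverage interpretation.
D) Wrong — μ is fixed; the randomness lives in the interval, not in μ.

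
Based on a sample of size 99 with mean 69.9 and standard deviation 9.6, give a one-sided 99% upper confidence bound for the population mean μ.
μ ≤ 72.18

Upper bound (one-sided):
t* = 2.365 (one-sided for 99%)
Upper bound = x̄ + t* · s/√n = 69.9 + 2.365 · 9.6/√99 = 72.18

We are 99% confident that μ ≤ 72.18.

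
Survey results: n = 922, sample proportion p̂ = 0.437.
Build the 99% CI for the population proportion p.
(0.395, 0.479)

Proportion CI:
SE = √(p̂(1-p̂)/n) = √(0.437 · 0.563 / 922) = 0.01634

z* = 2.576
Margin = z* · SE = 2.576 · 0.01634 = 0.0421

CI: 0.437 ± 0.0421 = (0.395, 0.479)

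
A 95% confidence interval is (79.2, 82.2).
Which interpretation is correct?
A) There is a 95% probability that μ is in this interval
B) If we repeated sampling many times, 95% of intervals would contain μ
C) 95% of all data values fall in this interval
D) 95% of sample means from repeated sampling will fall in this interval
B

A) Wrong — μ is fixed; the randomness lives in the interval, not in μ.
B) Correct — this is the frequentist long-run coverage interpretation.
C) Wrong — a CI is about the parameter μ, not individual data values.
D) Wrong — coverage applies to intervals containing μ, not to future x̄ values.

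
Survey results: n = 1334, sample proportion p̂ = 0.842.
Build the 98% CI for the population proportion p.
(0.819, 0.865)

Proportion CI:
SE = √(p̂(1-p̂)/n) = √(0.842 · 0.158 / 1334) = 0.00999

z* = 2.326
Margin = z* · SE = 2.326 · 0.00999 = 0.0232

CI: 0.842 ± 0.0232 = (0.819, 0.865)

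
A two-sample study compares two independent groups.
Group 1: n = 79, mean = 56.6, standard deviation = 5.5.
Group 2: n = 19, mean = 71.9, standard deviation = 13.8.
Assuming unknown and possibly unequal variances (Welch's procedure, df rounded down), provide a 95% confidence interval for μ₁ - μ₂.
(-22.05, -8.55)

Difference: x̄₁ - x̄₂ = -15.30
SE = √(s₁²/n₁ + s₂²/n₂) = √(5.5²/79 + 13.8²/19) = 3.2258
df = 19.40 → 19 (Welch–Satterthwaite, rounded down)
t* = 2.093

CI: -15.30 ± 2.093 · 3.2258 = -15.30 ± 6.75 = (-22.05, -8.55)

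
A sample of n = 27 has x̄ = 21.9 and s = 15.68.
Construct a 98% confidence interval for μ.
(14.42, 29.38)

t-interval (σ unknown):
df = n - 1 = 26
t* = 2.479 for 98% confidence

Margin of error = t* · s/√n = 2.479 · 15.68/√27 = 7.48

CI: (14.42, 29.38)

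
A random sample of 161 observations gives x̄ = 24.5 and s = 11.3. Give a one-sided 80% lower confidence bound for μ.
μ ≥ 23.75

Lower bound (one-sided):
t* = 0.844 (one-sided for 80%)
Lower bound = x̄ - t* · s/√n = 24.5 - 0.844 · 11.3/√161 = 23.75

We are 80% confident that μ ≥ 23.75.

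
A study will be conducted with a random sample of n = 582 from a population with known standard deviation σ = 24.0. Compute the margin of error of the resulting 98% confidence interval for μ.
Margin of error = 2.31

Margin of error = z* · σ/√n
= 2.326 · 24.0/√582
= 2.326 · 24.0/24.1247
= 2.31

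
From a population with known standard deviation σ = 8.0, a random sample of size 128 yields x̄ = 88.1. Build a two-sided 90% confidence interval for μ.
(86.94, 89.26)

z-interval (σ known):
z* = 1.645 for 90% confidence

Margin of error = z* · σ/√n = 1.645 · 8.0/√128 = 1.16

CI: (88.1 - 1.16, 88.1 + 1.16) = (86.94, 89.26)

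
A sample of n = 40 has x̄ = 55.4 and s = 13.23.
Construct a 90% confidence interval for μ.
(51.88, 58.92)

t-interval (σ unknown):
df = n - 1 = 39
t* = 1.685 for 90% confidence

Margin of error = t* · s/√n = 1.685 · 13.23/√40 = 3.52

CI: (51.88, 58.92)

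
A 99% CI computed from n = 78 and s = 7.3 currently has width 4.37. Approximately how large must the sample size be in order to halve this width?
n ≈ 312

CI width ∝ 1/√n
To reduce width by factor 2, need √n to grow by 2 → need 2² = 4 times as many samples.

Current: n = 78, width = 4.37
New: n = 312, width ≈ 2.14

Width reduced by factor of 4.37/2.14 = 2.04.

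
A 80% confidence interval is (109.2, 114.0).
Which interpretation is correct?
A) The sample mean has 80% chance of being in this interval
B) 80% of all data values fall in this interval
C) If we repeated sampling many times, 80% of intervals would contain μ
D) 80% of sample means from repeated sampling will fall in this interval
C

A) Wrong — x̄ is observed and sits in the interval by construction.
B) Wrong — a CI is about the parameter μ, not individual data values.
C) Correct — this is the frequentist long-run coverage interpretation.
D) Wrong — coverage applies to intervals containing μ, not to future x̄ values.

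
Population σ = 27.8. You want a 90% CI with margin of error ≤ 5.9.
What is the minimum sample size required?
n ≥ 61

For margin E ≤ 5.9:
n ≥ (z* · σ / E)²
n ≥ (1.645 · 27.8 / 5.9)²
n ≥ 60.08

Minimum n = 61 (rounding up)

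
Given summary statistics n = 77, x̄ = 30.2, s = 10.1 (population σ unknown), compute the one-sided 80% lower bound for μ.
μ ≥ 29.23

Lower bound (one-sided):
t* = 0.846 (one-sided for 80%)
Lower bound = x̄ - t* · s/√n = 30.2 - 0.846 · 10.1/√77 = 29.23

We are 80% confident that μ ≥ 29.23.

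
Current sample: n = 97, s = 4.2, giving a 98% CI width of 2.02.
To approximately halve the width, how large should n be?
n ≈ 388

CI width ∝ 1/√n
To reduce width by factor 2, need √n to grow by 2 → need 2² = 4 times as many samples.

Current: n = 97, width = 2.02
New: n = 388, width ≈ 1.00

Width reduced by factor of 2.02/1.00 = 2.02.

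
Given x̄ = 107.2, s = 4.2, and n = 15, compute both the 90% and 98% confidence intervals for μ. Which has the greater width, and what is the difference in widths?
98% CI is wider by 1.87

df = 14
90% CI: t* = 1.761, (105.29, 109.11), width = 2 · t* · s/√n = 3.82
98% CI: t* = 2.624, (104.35, 110.05), width = 2 · t* · s/√n = 5.69

The 98% CI is wider by 5.69 - 3.82 = 1.87.
Higher confidence requires a wider interval.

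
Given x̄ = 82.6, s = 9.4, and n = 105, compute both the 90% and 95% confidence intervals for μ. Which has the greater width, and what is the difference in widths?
95% CI is wider by 0.59

df = 104
90% CI: t* = 1.660, (81.08, 84.12), width = 2 · t* · s/√n = 3.05
95% CI: t* = 1.983, (80.78, 84.42), width = 2 · t* · s/√n = 3.64

The 95% CI is wider by 3.64 - 3.05 = 0.59.
Higher confidence requires a wider interval.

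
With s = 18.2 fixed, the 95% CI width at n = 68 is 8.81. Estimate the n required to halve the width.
n ≈ 272

CI width ∝ 1/√n
To reduce width by factor 2, need √n to grow by 2 → need 2² = 4 times as many samples.

Current: n = 68, width = 8.81
New: n = 272, width ≈ 4.35

Width reduced by factor of 8.81/4.35 = 2.03.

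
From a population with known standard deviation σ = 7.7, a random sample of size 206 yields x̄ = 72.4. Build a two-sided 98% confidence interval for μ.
(71.15, 73.65)

z-interval (σ known):
z* = 2.326 for 98% confidence

Margin of error = z* · σ/√n = 2.326 · 7.7/√206 = 1.25

CI: (72.4 - 1.25, 72.4 + 1.25) = (71.15, 73.65)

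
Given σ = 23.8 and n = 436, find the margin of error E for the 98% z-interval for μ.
Margin of error = 2.65

Margin of error = z* · σ/√n
= 2.326 · 23.8/√436
= 2.326 · 23.8/20.8806
= 2.65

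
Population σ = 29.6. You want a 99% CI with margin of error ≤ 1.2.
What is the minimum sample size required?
n ≥ 4038

For margin E ≤ 1.2:
n ≥ (z* · σ / E)²
n ≥ (2.576 · 29.6 / 1.2)²
n ≥ 4037.50

Minimum n = 4038 (rounding up)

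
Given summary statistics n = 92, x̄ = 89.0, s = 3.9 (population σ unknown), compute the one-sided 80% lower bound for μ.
μ ≥ 88.66

Lower bound (one-sided):
t* = 0.846 (one-sided for 80%)
Lower bound = x̄ - t* · s/√n = 89.0 - 0.846 · 3.9/√92 = 88.66

We are 80% confident that μ ≥ 88.66.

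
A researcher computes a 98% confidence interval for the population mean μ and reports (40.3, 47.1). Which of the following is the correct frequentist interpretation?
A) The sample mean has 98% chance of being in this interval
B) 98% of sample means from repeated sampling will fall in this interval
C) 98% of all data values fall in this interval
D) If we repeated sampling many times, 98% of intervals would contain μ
D

A) Wrong — x̄ is observed and sits in the interval by construction.
B) Wrong — coverage applies to intervals containing μ, not to future x̄ values.
C) Wrong — a CI is about the parameter μ, not individual data values.
D) Correct — this is the frequentist long-run coverage interpretation.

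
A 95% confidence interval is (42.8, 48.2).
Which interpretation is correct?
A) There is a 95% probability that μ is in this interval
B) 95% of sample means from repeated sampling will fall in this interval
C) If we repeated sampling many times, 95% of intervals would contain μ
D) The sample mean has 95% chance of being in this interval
C

A) Wrong — μ is fixed; the randomness lives in the interval, not in μ.
B) Wrong — coverage applies to intervals containing μ, not to future x̄ values.
C) Correct — this is the frequentist long-run coverage interpretation.
D) Wrong — x̄ is observed and sits in the interval by construction.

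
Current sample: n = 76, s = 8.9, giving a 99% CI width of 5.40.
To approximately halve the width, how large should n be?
n ≈ 304

CI width ∝ 1/√n
To reduce width by factor 2, need √n to grow by 2 → need 2² = 4 times as many samples.

Current: n = 76, width = 5.40
New: n = 304, width ≈ 2.65

Width reduced by factor of 5.40/2.65 = 2.04.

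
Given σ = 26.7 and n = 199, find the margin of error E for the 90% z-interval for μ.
Margin of error = 3.11

Margin of error = z* · σ/√n
= 1.645 · 26.7/√199
= 1.645 · 26.7/14.1067
= 3.11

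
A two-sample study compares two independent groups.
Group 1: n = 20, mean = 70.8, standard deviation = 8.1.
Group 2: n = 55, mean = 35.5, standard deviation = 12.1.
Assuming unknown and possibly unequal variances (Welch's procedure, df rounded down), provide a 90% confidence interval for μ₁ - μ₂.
(31.21, 39.39)

Difference: x̄₁ - x̄₂ = 35.30
SE = √(s₁²/n₁ + s₂²/n₂) = √(8.1²/20 + 12.1²/55) = 2.4377
df = 50.62 → 50 (Welch–Satterthwaite, rounded down)
t* = 1.676

CI: 35.30 ± 1.676 · 2.4377 = 35.30 ± 4.09 = (31.21, 39.39)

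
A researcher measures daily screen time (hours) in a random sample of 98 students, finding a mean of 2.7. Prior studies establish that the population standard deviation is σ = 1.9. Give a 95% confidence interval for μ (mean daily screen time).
(2.32, 3.08)

z-interval (σ known):
z* = 1.960 for 95% confidence

Margin of error = z* · σ/√n = 1.960 · 1.9/√98 = 0.38

CI: (2.7 - 0.38, 2.7 + 0.38) = (2.32, 3.08)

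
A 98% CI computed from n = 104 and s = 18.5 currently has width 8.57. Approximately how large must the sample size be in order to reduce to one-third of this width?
n ≈ 936

CI width ∝ 1/√n
To reduce width by factor 3, need √n to grow by 3 → need 3² = 9 times as many samples.

Current: n = 104, width = 8.57
New: n = 936, width ≈ 2.82

Width reduced by factor of 8.57/2.82 = 3.04.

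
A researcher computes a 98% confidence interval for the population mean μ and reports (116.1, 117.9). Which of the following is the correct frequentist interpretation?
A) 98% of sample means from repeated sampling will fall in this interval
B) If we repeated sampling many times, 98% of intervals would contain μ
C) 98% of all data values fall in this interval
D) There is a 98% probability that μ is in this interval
B

A) Wrong — coverage applies to intervals containing μ, not to future x̄ values.
B) Correct — this is the frequentist long-run coverage interpretation.
C) Wrong — a CI is about the parameter μ, not individual data values.
D) Wrong — μ is fixed; the randomness lives in the interval, not in μ.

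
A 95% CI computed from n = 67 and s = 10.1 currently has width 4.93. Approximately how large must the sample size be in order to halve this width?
n ≈ 268

CI width ∝ 1/√n
To reduce width by factor 2, need √n to grow by 2 → need 2² = 4 times as many samples.

Current: n = 67, width = 4.93
New: n = 268, width ≈ 2.43

Width reduced by factor of 4.93/2.43 = 2.03.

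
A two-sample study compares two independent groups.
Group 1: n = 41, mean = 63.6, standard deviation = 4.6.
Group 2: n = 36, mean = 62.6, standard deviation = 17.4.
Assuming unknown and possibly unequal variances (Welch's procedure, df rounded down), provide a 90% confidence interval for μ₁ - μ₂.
(-4.03, 6.03)

Difference: x̄₁ - x̄₂ = 1.00
SE = √(s₁²/n₁ + s₂²/n₂) = √(4.6²/41 + 17.4²/36) = 2.9877
df = 39.30 → 39 (Welch–Satterthwaite, rounded down)
t* = 1.685

CI: 1.00 ± 1.685 · 2.9877 = 1.00 ± 5.03 = (-4.03, 6.03)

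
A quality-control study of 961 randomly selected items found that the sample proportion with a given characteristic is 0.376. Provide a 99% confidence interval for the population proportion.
(0.336, 0.416)

Proportion CI:
SE = √(p̂(1-p̂)/n) = √(0.376 · 0.624 / 961) = 0.01563

z* = 2.576
Margin = z* · SE = 2.576 · 0.01563 = 0.0403

CI: 0.376 ± 0.0403 = (0.336, 0.416)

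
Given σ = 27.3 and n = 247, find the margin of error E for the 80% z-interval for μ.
Margin of error = 2.23

Margin of error = z* · σ/√n
= 1.282 · 27.3/√247
= 1.282 · 27.3/15.7162
= 2.23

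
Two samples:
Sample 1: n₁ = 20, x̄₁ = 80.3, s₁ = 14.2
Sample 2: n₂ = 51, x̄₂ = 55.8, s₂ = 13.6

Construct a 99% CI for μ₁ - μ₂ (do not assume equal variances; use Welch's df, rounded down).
(14.38, 34.62)

Difference: x̄₁ - x̄₂ = 24.50
SE = √(s₁²/n₁ + s₂²/n₂) = √(14.2²/20 + 13.6²/51) = 3.7025
df = 33.48 → 33 (Welch–Satterthwaite, rounded down)
t* = 2.733

CI: 24.50 ± 2.733 · 3.7025 = 24.50 ± 10.12 = (14.38, 34.62)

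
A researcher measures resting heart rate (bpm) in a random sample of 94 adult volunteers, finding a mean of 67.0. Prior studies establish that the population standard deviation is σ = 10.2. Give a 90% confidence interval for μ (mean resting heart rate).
(65.27, 68.73)

z-interval (σ known):
z* = 1.645 for 90% confidence

Margin of error = z* · σ/√n = 1.645 · 10.2/√94 = 1.73

CI: (67.0 - 1.73, 67.0 + 1.73) = (65.27, 68.73)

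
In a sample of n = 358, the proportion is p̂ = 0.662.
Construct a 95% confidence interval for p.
(0.613, 0.711)

Proportion CI:
SE = √(p̂(1-p̂)/n) = √(0.662 · 0.338 / 358) = 0.02500

z* = 1.960
Margin = z* · SE = 1.960 · 0.02500 = 0.0490

CI: 0.662 ± 0.0490 = (0.613, 0.711)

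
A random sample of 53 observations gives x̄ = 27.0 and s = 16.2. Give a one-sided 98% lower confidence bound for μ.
μ ≥ 22.31

Lower bound (one-sided):
t* = 2.107 (one-sided for 98%)
Lower bound = x̄ - t* · s/√n = 27.0 - 2.107 · 16.2/√53 = 22.31

We are 98% confident that μ ≥ 22.31.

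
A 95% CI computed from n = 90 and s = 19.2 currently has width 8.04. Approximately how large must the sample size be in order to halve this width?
n ≈ 360

CI width ∝ 1/√n
To reduce width by factor 2, need √n to grow by 2 → need 2² = 4 times as many samples.

Current: n = 90, width = 8.04
New: n = 360, width ≈ 3.98

Width reduced by factor of 8.04/3.98 = 2.02.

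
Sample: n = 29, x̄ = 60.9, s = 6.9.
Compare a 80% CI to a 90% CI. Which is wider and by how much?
90% CI is wider by 1.00

df = 28
80% CI: t* = 1.313, (59.22, 62.58), width = 2 · t* · s/√n = 3.36
90% CI: t* = 1.701, (58.72, 63.08), width = 2 · t* · s/√n = 4.36

The 90% CI is wider by 4.36 - 3.36 = 1.00.
Higher confidence requires a wider interval.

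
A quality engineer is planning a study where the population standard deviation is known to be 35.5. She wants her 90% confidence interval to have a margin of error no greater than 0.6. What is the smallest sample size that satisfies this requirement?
n ≥ 9473

For margin E ≤ 0.6:
n ≥ (z* · σ / E)²
n ≥ (1.645 · 35.5 / 0.6)²
n ≥ 9472.97

Minimum n = 9473 (rounding up)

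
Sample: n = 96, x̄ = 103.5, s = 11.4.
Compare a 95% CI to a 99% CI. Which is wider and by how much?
99% CI is wider by 1.50

df = 95
95% CI: t* = 1.985, (101.19, 105.81), width = 2 · t* · s/√n = 4.62
99% CI: t* = 2.629, (100.44, 106.56), width = 2 · t* · s/√n = 6.12

The 99% CI is wider by 6.12 - 4.62 = 1.50.
Higher confidence requires a wider interval.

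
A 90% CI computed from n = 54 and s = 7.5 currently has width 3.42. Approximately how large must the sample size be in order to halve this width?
n ≈ 216

CI width ∝ 1/√n
To reduce width by factor 2, need √n to grow by 2 → need 2² = 4 times as many samples.

Current: n = 54, width = 3.42
New: n = 216, width ≈ 1.69

Width reduced by factor of 3.42/1.69 = 2.02.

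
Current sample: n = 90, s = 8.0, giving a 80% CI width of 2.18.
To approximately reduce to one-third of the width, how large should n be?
n ≈ 810

CI width ∝ 1/√n
To reduce width by factor 3, need √n to grow by 3 → need 3² = 9 times as many samples.

Current: n = 90, width = 2.18
New: n = 810, width ≈ 0.72

Width reduced by factor of 2.18/0.72 = 3.03.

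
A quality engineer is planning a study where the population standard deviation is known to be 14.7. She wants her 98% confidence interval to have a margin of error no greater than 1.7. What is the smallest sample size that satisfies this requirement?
n ≥ 405

For margin E ≤ 1.7:
n ≥ (z* · σ / E)²
n ≥ (2.326 · 14.7 / 1.7)²
n ≥ 404.54

Minimum n = 405 (rounding up)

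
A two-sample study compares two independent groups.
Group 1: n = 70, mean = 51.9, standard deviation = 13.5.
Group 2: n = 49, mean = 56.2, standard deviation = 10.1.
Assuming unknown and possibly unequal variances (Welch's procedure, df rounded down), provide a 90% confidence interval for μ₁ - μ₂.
(-7.89, -0.71)

Difference: x̄₁ - x̄₂ = -4.30
SE = √(s₁²/n₁ + s₂²/n₂) = √(13.5²/70 + 10.1²/49) = 2.1646
df = 116.44 → 116 (Welch–Satterthwaite, rounded down)
t* = 1.658

CI: -4.30 ± 1.658 · 2.1646 = -4.30 ± 3.59 = (-7.89, -0.71)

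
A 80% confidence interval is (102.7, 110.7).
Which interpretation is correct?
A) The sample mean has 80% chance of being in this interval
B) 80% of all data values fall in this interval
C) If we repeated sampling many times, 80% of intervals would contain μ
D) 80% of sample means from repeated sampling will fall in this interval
C

A) Wrong — x̄ is observed and sits in the interval by construction.
B) Wrong — a CI is about the parameter μ, not individual data values.
C) Correct — this is the frequentist long-run coverage interpretation.
D) Wrong — coverage applies to intervals containing μ, not to future x̄ values.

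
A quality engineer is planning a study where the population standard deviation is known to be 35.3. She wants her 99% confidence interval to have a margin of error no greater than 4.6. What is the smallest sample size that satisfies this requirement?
n ≥ 391

For margin E ≤ 4.6:
n ≥ (z* · σ / E)²
n ≥ (2.576 · 35.3 / 4.6)²
n ≥ 390.77

Minimum n = 391 (rounding up)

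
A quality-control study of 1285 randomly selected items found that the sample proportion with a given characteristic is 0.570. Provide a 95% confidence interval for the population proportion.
(0.543, 0.597)

Proportion CI:
SE = √(p̂(1-p̂)/n) = √(0.570 · 0.430 / 1285) = 0.01381

z* = 1.960
Margin = z* · SE = 1.960 · 0.01381 = 0.0271

CI: 0.570 ± 0.0271 = (0.543, 0.597)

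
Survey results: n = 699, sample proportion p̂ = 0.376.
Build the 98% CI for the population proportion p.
(0.333, 0.419)

Proportion CI:
SE = √(p̂(1-p̂)/n) = √(0.376 · 0.624 / 699) = 0.01832

z* = 2.326
Margin = z* · SE = 2.326 · 0.01832 = 0.0426

CI: 0.376 ± 0.0426 = (0.333, 0.419)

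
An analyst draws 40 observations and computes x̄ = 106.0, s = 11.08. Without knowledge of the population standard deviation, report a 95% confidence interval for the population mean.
(102.46, 109.54)

t-interval (σ unknown):
df = n - 1 = 39
t* = 2.023 for 95% confidence

Margin of error = t* · s/√n = 2.023 · 11.08/√40 = 3.54

CI: (102.46, 109.54)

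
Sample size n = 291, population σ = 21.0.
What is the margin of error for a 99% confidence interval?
Margin of error = 3.17

Margin of error = z* · σ/√n
= 2.576 · 21.0/√291
= 2.576 · 21.0/17.0587
= 3.17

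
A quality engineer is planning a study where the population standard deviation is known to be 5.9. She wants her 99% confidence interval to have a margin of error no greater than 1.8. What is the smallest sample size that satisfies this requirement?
n ≥ 72

For margin E ≤ 1.8:
n ≥ (z* · σ / E)²
n ≥ (2.576 · 5.9 / 1.8)²
n ≥ 71.29

Minimum n = 72 (rounding up)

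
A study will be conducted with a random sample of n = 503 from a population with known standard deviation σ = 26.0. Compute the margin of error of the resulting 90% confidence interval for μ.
Margin of error = 1.91

Margin of error = z* · σ/√n
= 1.645 · 26.0/√503
= 1.645 · 26.0/22.4277
= 1.91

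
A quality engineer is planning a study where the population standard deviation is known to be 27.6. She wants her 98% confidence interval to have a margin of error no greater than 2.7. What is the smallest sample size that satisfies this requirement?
n ≥ 566

For margin E ≤ 2.7:
n ≥ (z* · σ / E)²
n ≥ (2.326 · 27.6 / 2.7)²
n ≥ 565.34

Minimum n = 566 (rounding up)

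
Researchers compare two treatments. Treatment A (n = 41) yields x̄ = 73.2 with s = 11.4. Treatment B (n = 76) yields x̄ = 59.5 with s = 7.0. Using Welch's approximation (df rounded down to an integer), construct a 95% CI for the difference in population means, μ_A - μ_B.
(9.79, 17.61)

Difference: x̄₁ - x̄₂ = 13.70
SE = √(s₁²/n₁ + s₂²/n₂) = √(11.4²/41 + 7.0²/76) = 1.9531
df = 56.68 → 56 (Welch–Satterthwaite, rounded down)
t* = 2.003

CI: 13.70 ± 2.003 · 1.9531 = 13.70 ± 3.91 = (9.79, 17.61)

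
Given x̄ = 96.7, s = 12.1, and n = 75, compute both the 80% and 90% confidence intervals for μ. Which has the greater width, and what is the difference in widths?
90% CI is wider by 1.05

df = 74
80% CI: t* = 1.293, (94.89, 98.51), width = 2 · t* · s/√n = 3.61
90% CI: t* = 1.666, (94.37, 99.03), width = 2 · t* · s/√n = 4.66

The 90% CI is wider by 4.66 - 3.61 = 1.05.
Higher confidence requires a wider interval.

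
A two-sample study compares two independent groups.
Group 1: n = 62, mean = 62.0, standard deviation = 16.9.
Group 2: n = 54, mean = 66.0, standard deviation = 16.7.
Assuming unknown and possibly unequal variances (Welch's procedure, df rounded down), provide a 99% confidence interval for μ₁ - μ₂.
(-12.19, 4.19)

Difference: x̄₁ - x̄₂ = -4.00
SE = √(s₁²/n₁ + s₂²/n₂) = √(16.9²/62 + 16.7²/54) = 3.1259
df = 112.17 → 112 (Welch–Satterthwaite, rounded down)
t* = 2.620

CI: -4.00 ± 2.620 · 3.1259 = -4.00 ± 8.19 = (-12.19, 4.19)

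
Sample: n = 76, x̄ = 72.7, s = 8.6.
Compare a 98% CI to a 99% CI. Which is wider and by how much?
99% CI is wider by 0.52

df = 75
98% CI: t* = 2.377, (70.36, 75.04), width = 2 · t* · s/√n = 4.69
99% CI: t* = 2.643, (70.09, 75.31), width = 2 · t* · s/√n = 5.21

The 99% CI is wider by 5.21 - 4.69 = 0.52.
Higher confidence requires a wider interval.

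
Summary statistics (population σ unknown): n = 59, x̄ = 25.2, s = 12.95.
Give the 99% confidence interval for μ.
(20.71, 29.69)

t-interval (σ unknown):
df = n - 1 = 58
t* = 2.663 for 99% confidence

Margin of error = t* · s/√n = 2.663 · 12.95/√59 = 4.49

CI: (20.71, 29.69)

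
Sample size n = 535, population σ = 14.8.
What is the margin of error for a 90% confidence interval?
Margin of error = 1.05

Margin of error = z* · σ/√n
= 1.645 · 14.8/√535
= 1.645 · 14.8/23.1301
= 1.05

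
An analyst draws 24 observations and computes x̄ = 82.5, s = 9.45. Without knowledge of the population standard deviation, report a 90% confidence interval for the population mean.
(79.19, 85.81)

t-interval (σ unknown):
df = n - 1 = 23
t* = 1.714 for 90% confidence

Margin of error = t* · s/√n = 1.714 · 9.45/√24 = 3.31

CI: (79.19, 85.81)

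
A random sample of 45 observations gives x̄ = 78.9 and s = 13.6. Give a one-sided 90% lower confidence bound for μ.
μ ≥ 76.26

Lower bound (one-sided):
t* = 1.301 (one-sided for 90%)
Lower bound = x̄ - t* · s/√n = 78.9 - 1.301 · 13.6/√45 = 76.26

We are 90% confident that μ ≥ 76.26.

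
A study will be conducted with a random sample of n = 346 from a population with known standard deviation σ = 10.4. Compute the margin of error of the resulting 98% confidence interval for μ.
Margin of error = 1.30

Margin of error = z* · σ/√n
= 2.326 · 10.4/√346
= 2.326 · 10.4/18.6011
= 1.30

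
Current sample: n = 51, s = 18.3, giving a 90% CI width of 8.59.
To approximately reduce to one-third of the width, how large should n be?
n ≈ 459

CI width ∝ 1/√n
To reduce width by factor 3, need √n to grow by 3 → need 3² = 9 times as many samples.

Current: n = 51, width = 8.59
New: n = 459, width ≈ 2.82

Width reduced by factor of 8.59/2.82 = 3.05.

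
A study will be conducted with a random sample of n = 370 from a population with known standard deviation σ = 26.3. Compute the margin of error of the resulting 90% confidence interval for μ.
Margin of error = 2.25

Margin of error = z* · σ/√n
= 1.645 · 26.3/√370
= 1.645 · 26.3/19.2354
= 2.25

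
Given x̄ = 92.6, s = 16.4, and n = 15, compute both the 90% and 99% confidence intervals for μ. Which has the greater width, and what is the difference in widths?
99% CI is wider by 10.30

df = 14
90% CI: t* = 1.761, (85.14, 100.06), width = 2 · t* · s/√n = 14.91
99% CI: t* = 2.977, (79.99, 105.21), width = 2 · t* · s/√n = 25.21

The 99% CI is wider by 25.21 - 14.91 = 10.30.
Higher confidence requires a wider interval.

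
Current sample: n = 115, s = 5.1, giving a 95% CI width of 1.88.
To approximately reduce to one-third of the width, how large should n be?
n ≈ 1035

CI width ∝ 1/√n
To reduce width by factor 3, need √n to grow by 3 → need 3² = 9 times as many samples.

Current: n = 115, width = 1.88
New: n = 1035, width ≈ 0.62

Width reduced by factor of 1.88/0.62 = 3.03.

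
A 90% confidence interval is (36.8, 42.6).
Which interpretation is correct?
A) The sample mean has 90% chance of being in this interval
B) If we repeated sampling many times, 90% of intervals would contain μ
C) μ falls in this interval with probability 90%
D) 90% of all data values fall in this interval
B

A) Wrong — x̄ is observed and sits in the interval by construction.
B) Correct — this is the frequentist long-run coverage interpretation.
C) Wrong — μ is fixed; the randomness lives in the interval, not in μ.
D) Wrong — a CI is about the parameter μ, not individual data values.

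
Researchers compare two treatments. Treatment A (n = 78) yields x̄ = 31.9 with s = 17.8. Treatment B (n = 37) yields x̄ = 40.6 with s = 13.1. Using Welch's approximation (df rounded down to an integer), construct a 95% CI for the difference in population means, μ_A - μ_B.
(-14.56, -2.84)

Difference: x̄₁ - x̄₂ = -8.70
SE = √(s₁²/n₁ + s₂²/n₂) = √(17.8²/78 + 13.1²/37) = 2.9496
df = 93.24 → 93 (Welch–Satterthwaite, rounded down)
t* = 1.986

CI: -8.70 ± 1.986 · 2.9496 = -8.70 ± 5.86 = (-14.56, -2.84)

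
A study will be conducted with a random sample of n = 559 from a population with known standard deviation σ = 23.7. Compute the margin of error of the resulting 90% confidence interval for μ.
Margin of error = 1.65

Margin of error = z* · σ/√n
= 1.645 · 23.7/√559
= 1.645 · 23.7/23.6432
= 1.65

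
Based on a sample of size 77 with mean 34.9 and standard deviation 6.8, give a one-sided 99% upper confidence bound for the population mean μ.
μ ≤ 36.74

Upper bound (one-sided):
t* = 2.376 (one-sided for 99%)
Upper bound = x̄ + t* · s/√n = 34.9 + 2.376 · 6.8/√77 = 36.74

We are 99% confident that μ ≤ 36.74.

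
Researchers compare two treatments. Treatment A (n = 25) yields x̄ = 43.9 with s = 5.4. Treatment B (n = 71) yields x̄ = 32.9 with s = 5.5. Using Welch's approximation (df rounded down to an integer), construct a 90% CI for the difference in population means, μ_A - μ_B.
(8.88, 13.12)

Difference: x̄₁ - x̄₂ = 11.00
SE = √(s₁²/n₁ + s₂²/n₂) = √(5.4²/25 + 5.5²/71) = 1.2619
df = 42.78 → 42 (Welch–Satterthwaite, rounded down)
t* = 1.682

CI: 11.00 ± 1.682 · 1.2619 = 11.00 ± 2.12 = (8.88, 13.12)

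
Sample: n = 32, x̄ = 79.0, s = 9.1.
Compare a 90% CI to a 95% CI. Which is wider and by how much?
95% CI is wider by 1.10

df = 31
90% CI: t* = 1.696, (76.27, 81.73), width = 2 · t* · s/√n = 5.46
95% CI: t* = 2.040, (75.72, 82.28), width = 2 · t* · s/√n = 6.56

The 95% CI is wider by 6.56 - 5.46 = 1.10.
Higher confidence requires a wider interval.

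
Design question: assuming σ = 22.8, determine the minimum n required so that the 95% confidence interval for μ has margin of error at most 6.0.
n ≥ 56

For margin E ≤ 6.0:
n ≥ (z* · σ / E)²
n ≥ (1.960 · 22.8 / 6.0)²
n ≥ 55.47

Minimum n = 56 (rounding up)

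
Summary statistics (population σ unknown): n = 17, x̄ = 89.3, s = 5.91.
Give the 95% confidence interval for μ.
(86.26, 92.34)

t-interval (σ unknown):
df = n - 1 = 16
t* = 2.120 for 95% confidence

Margin of error = t* · s/√n = 2.120 · 5.91/√17 = 3.04

CI: (86.26, 92.34)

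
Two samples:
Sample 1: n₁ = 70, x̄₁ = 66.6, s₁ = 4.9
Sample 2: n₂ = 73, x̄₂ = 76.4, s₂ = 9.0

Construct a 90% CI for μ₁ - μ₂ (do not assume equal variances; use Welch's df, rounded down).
(-11.80, -7.80)

Difference: x̄₁ - x̄₂ = -9.80
SE = √(s₁²/n₁ + s₂²/n₂) = √(4.9²/70 + 9.0²/73) = 1.2052
df = 112.21 → 112 (Welch–Satterthwaite, rounded down)
t* = 1.659

CI: -9.80 ± 1.659 · 1.2052 = -9.80 ± 2.00 = (-11.80, -7.80)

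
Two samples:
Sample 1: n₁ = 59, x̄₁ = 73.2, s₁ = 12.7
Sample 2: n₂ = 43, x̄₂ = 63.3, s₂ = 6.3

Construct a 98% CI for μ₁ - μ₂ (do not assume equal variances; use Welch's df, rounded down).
(5.37, 14.43)

Difference: x̄₁ - x̄₂ = 9.90
SE = √(s₁²/n₁ + s₂²/n₂) = √(12.7²/59 + 6.3²/43) = 1.9123
df = 89.66 → 89 (Welch–Satterthwaite, rounded down)
t* = 2.369

CI: 9.90 ± 2.369 · 1.9123 = 9.90 ± 4.53 = (5.37, 14.43)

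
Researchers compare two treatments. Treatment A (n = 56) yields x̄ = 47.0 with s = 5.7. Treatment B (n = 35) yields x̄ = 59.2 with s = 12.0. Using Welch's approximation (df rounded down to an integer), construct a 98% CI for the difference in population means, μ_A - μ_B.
(-17.43, -6.97)

Difference: x̄₁ - x̄₂ = -12.20
SE = √(s₁²/n₁ + s₂²/n₂) = √(5.7²/56 + 12.0²/35) = 2.1667
df = 43.73 → 43 (Welch–Satterthwaite, rounded down)
t* = 2.416

CI: -12.20 ± 2.416 · 2.1667 = -12.20 ± 5.23 = (-17.43, -6.97)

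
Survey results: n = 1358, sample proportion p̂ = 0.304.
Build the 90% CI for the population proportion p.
(0.283, 0.325)

Proportion CI:
SE = √(p̂(1-p̂)/n) = √(0.304 · 0.696 / 1358) = 0.01248

z* = 1.645
Margin = z* · SE = 1.645 · 0.01248 = 0.0205

CI: 0.304 ± 0.0205 = (0.283, 0.325)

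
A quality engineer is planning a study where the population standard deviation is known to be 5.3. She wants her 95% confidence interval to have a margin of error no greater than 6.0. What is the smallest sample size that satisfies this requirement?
n ≥ 3

For margin E ≤ 6.0:
n ≥ (z* · σ / E)²
n ≥ (1.960 · 5.3 / 6.0)²
n ≥ 3.00

Minimum n = 3 (rounding up)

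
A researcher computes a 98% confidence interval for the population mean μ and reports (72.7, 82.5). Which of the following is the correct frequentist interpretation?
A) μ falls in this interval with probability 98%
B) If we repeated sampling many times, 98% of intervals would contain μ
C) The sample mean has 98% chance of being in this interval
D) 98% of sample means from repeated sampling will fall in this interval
B

A) Wrong — μ is fixed; the randomness lives in the interval, not in μ.
B) Correct — this is the frequentist long-run coverage interpretation.
C) Wrong — x̄ is observed and sits in the interval by construction.
D) Wrong — coverage applies to intervals containing μ, not to future x̄ values.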